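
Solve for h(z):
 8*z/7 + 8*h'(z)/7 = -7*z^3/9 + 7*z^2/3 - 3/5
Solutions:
 h(z) = C1 - 49*z^4/288 + 49*z^3/72 - z^2/2 - 21*z/40


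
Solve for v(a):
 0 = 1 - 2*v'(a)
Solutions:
 v(a) = C1 + a/2


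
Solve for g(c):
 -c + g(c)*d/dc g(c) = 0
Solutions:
 g(c) = -sqrt(C1 + c^2)
 g(c) = sqrt(C1 + c^2)


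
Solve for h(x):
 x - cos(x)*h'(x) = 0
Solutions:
 h(x) = C1 + Integral(x/cos(x), x)


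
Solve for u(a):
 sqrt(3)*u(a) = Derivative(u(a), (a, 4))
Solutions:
 u(a) = C1*exp(-3^(1/8)*a) + C2*exp(3^(1/8)*a) + C3*sin(3^(1/8)*a) + C4*cos(3^(1/8)*a)


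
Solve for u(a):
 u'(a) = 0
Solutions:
 u(a) = C1


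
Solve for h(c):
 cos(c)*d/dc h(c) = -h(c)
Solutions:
 h(c) = C1*sqrt(sin(c) - 1)/sqrt(sin(c) + 1)


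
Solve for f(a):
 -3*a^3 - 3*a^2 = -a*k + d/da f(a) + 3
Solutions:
 f(a) = C1 - 3*a^4/4 - a^3 + a^2*k/2 - 3*a


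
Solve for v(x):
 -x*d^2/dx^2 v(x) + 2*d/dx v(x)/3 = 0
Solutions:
 v(x) = C1 + C2*x^(5/3)


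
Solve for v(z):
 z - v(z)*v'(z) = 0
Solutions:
 v(z) = -sqrt(C1 + z^2)
 v(z) = sqrt(C1 + z^2)


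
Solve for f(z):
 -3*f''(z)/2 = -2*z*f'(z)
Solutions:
 f(z) = C1 + C2*erfi(sqrt(6)*z/3)


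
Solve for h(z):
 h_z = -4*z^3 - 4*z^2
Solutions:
 h(z) = C1 - z^4 - 4*z^3/3


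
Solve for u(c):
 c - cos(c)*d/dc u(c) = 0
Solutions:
 u(c) = C1 + Integral(c/cos(c), c)


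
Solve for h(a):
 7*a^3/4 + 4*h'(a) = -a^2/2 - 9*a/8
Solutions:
 h(a) = C1 - 7*a^4/64 - a^3/24 - 9*a^2/64


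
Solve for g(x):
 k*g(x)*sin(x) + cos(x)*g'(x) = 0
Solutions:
 g(x) = C1*exp(k*log(cos(x)))


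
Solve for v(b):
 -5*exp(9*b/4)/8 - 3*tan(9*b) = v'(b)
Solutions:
 v(b) = C1 - 5*exp(9*b/4)/18 + log(cos(9*b))/3


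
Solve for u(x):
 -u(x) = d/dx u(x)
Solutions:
 u(x) = C1*exp(-x)


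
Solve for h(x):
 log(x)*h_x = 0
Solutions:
 h(x) = C1


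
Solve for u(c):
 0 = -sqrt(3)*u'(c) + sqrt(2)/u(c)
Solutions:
 u(c) = -sqrt(C1 + 6*sqrt(6)*c)/3
 u(c) = sqrt(C1 + 6*sqrt(6)*c)/3


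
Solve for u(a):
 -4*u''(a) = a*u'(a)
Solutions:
 u(a) = C1 + C2*erf(sqrt(2)*a/4)


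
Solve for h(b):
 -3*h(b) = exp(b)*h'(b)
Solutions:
 h(b) = C1*exp(3*exp(-b))


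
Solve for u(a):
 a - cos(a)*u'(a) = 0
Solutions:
 u(a) = C1 + Integral(a/cos(a), a)


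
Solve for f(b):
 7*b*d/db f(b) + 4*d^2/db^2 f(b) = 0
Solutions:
 f(b) = C1 + C2*erf(sqrt(14)*b/4)


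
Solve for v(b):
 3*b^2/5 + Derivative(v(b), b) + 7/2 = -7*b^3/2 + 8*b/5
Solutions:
 v(b) = C1 - 7*b^4/8 - b^3/5 + 4*b^2/5 - 7*b/2


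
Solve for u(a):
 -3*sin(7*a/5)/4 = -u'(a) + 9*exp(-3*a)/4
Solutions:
 u(a) = C1 - 15*cos(7*a/5)/28 - 3*exp(-3*a)/4


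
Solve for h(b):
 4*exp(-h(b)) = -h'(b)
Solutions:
 h(b) = log(C1 - 4*b)


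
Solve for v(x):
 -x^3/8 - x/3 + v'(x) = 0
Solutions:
 v(x) = C1 + x^4/32 + x^2/6


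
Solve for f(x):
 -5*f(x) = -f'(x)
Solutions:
 f(x) = C1*exp(5*x)


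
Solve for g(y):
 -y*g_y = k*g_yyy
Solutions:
 g(y) = C1 + Integral(C2*airyai(y*(-1/k)^(1/3)) + C3*airybi(y*(-1/k)^(1/3)), y)


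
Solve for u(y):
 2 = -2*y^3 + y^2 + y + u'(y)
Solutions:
 u(y) = C1 + y^4/2 - y^3/3 - y^2/2 + 2*y


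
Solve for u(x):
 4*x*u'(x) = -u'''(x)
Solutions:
 u(x) = C1 + Integral(C2*airyai(-2^(2/3)*x) + C3*airybi(-2^(2/3)*x), x)


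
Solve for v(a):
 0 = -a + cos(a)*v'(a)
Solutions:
 v(a) = C1 + Integral(a/cos(a), a)


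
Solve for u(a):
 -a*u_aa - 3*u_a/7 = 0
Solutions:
 u(a) = C1 + C2*a^(4/7)


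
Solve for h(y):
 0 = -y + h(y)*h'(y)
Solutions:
 h(y) = -sqrt(C1 + y^2)
 h(y) = sqrt(C1 + y^2)


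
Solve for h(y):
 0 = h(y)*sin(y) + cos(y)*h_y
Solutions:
 h(y) = C1*cos(y)


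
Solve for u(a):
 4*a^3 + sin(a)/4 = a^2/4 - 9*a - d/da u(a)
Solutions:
 u(a) = C1 - a^4 + a^3/12 - 9*a^2/2 + cos(a)/4


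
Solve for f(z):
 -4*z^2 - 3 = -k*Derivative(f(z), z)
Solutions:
 f(z) = C1 + 4*z^3/(3*k) + 3*z/k


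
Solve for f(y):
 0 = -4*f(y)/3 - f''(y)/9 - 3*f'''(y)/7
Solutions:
 f(y) = C1*exp(y*(-14 + 7*7^(2/3)/(486*sqrt(59098) + 118147)^(1/3) + 7^(1/3)*(486*sqrt(59098) + 118147)^(1/3))/162)*sin(sqrt(3)*7^(1/3)*y*(-(486*sqrt(59098) + 118147)^(1/3) + 7*7^(1/3)/(486*sqrt(59098) + 118147)^(1/3))/162) + C2*exp(y*(-14 + 7*7^(2/3)/(486*sqrt(59098) + 118147)^(1/3) + 7^(1/3)*(486*sqrt(59098) + 118147)^(1/3))/162)*cos(sqrt(3)*7^(1/3)*y*(-(486*sqrt(59098) + 118147)^(1/3) + 7*7^(1/3)/(486*sqrt(59098) + 118147)^(1/3))/162) + C3*exp(-y*(7*7^(2/3)/(486*sqrt(59098) + 118147)^(1/3) + 7 + 7^(1/3)*(486*sqrt(59098) + 118147)^(1/3))/81)


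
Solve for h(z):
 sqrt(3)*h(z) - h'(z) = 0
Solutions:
 h(z) = C1*exp(sqrt(3)*z)


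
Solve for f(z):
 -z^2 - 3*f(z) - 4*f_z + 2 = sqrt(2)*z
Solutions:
 f(z) = C1*exp(-3*z/4) - z^2/3 - sqrt(2)*z/3 + 8*z/9 - 14/27 + 4*sqrt(2)/9


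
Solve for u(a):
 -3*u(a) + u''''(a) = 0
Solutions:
 u(a) = C1*exp(-3^(1/4)*a) + C2*exp(3^(1/4)*a) + C3*sin(3^(1/4)*a) + C4*cos(3^(1/4)*a)


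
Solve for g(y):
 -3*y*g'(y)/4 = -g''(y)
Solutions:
 g(y) = C1 + C2*erfi(sqrt(6)*y/4)


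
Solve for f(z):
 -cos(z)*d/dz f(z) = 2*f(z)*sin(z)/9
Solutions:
 f(z) = C1*cos(z)^(2/9)


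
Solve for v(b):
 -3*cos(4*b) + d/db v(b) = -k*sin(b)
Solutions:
 v(b) = C1 + k*cos(b) + 3*sin(4*b)/4


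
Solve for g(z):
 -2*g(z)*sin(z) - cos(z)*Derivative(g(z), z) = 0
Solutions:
 g(z) = C1*cos(z)^2


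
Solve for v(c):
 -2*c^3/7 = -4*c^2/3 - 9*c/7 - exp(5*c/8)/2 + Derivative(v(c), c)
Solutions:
 v(c) = C1 - c^4/14 + 4*c^3/9 + 9*c^2/14 + 4*exp(5*c/8)/5


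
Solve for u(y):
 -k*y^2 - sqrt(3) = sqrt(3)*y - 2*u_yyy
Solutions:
 u(y) = C1 + C2*y + C3*y^2 + k*y^5/120 + sqrt(3)*y^4/48 + sqrt(3)*y^3/12


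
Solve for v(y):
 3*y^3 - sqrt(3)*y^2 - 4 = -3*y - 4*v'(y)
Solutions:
 v(y) = C1 - 3*y^4/16 + sqrt(3)*y^3/12 - 3*y^2/8 + y


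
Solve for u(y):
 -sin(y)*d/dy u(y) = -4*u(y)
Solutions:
 u(y) = C1*(cos(y)^2 - 2*cos(y) + 1)/(cos(y)^2 + 2*cos(y) + 1)


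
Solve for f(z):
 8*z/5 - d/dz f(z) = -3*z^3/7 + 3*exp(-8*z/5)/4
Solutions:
 f(z) = C1 + 3*z^4/28 + 4*z^2/5 + 15*exp(-8*z/5)/32


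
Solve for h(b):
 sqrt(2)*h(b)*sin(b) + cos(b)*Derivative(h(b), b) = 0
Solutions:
 h(b) = C1*cos(b)^(sqrt(2))


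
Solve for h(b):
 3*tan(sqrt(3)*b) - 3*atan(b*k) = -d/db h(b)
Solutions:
 h(b) = C1 + 3*Piecewise((b*atan(b*k) - log(b^2*k^2 + 1)/(2*k), Ne(k, 0)), (0, True)) + sqrt(3)*log(cos(sqrt(3)*b))


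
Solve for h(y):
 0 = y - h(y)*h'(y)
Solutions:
 h(y) = -sqrt(C1 + y^2)
 h(y) = sqrt(C1 + y^2)


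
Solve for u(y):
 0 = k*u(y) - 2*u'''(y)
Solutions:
 u(y) = C1*exp(2^(2/3)*k^(1/3)*y/2) + C2*exp(2^(2/3)*k^(1/3)*y*(-1 + sqrt(3)*I)/4) + C3*exp(-2^(2/3)*k^(1/3)*y*(1 + sqrt(3)*I)/4)


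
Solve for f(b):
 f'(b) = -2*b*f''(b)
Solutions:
 f(b) = C1 + C2*sqrt(b)


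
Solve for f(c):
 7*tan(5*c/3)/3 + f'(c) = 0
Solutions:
 f(c) = C1 + 7*log(cos(5*c/3))/5


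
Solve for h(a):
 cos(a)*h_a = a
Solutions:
 h(a) = C1 + Integral(a/cos(a), a)


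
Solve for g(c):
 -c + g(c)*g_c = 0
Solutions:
 g(c) = -sqrt(C1 + c^2)
 g(c) = sqrt(C1 + c^2)


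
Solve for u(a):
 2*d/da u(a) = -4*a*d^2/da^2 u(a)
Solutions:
 u(a) = C1 + C2*sqrt(a)


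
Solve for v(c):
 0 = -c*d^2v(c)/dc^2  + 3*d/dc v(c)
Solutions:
 v(c) = C1 + C2*c^4


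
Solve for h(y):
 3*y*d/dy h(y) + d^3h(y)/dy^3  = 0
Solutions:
 h(y) = C1 + Integral(C2*airyai(-3^(1/3)*y) + C3*airybi(-3^(1/3)*y), y)


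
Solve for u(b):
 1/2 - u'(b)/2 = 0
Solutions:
 u(b) = C1 + b


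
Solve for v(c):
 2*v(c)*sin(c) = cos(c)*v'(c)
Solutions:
 v(c) = C1/cos(c)^2


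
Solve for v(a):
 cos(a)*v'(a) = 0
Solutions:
 v(a) = C1


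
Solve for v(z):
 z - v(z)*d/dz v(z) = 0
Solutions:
 v(z) = -sqrt(C1 + z^2)
 v(z) = sqrt(C1 + z^2)


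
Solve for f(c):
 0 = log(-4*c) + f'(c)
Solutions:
 f(c) = C1 - c*log(-c) + c*(1 - 2*log(2))


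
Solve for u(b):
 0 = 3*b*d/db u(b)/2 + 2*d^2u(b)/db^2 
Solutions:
 u(b) = C1 + C2*erf(sqrt(6)*b/4)


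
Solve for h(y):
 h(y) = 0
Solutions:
 h(y) = 0


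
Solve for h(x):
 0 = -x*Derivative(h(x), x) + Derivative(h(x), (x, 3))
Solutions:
 h(x) = C1 + Integral(C2*airyai(x) + C3*airybi(x), x)


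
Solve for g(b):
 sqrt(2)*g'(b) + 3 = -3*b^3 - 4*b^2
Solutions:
 g(b) = C1 - 3*sqrt(2)*b^4/8 - 2*sqrt(2)*b^3/3 - 3*sqrt(2)*b/2


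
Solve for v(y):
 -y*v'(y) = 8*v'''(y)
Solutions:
 v(y) = C1 + Integral(C2*airyai(-y/2) + C3*airybi(-y/2), y)


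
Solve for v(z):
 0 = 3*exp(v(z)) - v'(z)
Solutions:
 v(z) = log(-1/(C1 + 3*z))


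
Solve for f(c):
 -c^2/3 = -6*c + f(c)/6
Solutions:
 f(c) = 2*c*(18 - c)


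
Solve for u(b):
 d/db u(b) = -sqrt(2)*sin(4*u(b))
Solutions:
 u(b) = -acos((-C1 - exp(8*sqrt(2)*b))/(C1 - exp(8*sqrt(2)*b)))/4 + pi/2
 u(b) = acos((-C1 - exp(8*sqrt(2)*b))/(C1 - exp(8*sqrt(2)*b)))/4


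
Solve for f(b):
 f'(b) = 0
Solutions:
 f(b) = C1


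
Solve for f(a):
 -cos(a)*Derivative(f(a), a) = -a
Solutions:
 f(a) = C1 + Integral(a/cos(a), a)


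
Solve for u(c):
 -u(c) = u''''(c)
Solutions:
 u(c) = (C1*sin(sqrt(2)*c/2) + C2*cos(sqrt(2)*c/2))*exp(-sqrt(2)*c/2) + (C3*sin(sqrt(2)*c/2) + C4*cos(sqrt(2)*c/2))*exp(sqrt(2)*c/2)


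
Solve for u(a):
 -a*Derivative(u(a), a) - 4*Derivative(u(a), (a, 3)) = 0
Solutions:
 u(a) = C1 + Integral(C2*airyai(-2^(1/3)*a/2) + C3*airybi(-2^(1/3)*a/2), a)


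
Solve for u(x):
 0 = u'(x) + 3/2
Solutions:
 u(x) = C1 - 3*x/2


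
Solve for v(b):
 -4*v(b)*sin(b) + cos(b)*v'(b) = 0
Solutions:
 v(b) = C1/cos(b)^4


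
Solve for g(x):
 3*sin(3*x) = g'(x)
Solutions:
 g(x) = C1 - cos(3*x)


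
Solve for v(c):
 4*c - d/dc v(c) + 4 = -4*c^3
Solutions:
 v(c) = C1 + c^4 + 2*c^2 + 4*c


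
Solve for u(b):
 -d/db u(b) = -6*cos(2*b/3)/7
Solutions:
 u(b) = C1 + 9*sin(2*b/3)/7


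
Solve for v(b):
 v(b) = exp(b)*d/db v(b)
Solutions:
 v(b) = C1*exp(-exp(-b))


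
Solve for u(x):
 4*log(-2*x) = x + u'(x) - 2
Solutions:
 u(x) = C1 - x^2/2 + 4*x*log(-x) + 2*x*(-1 + 2*log(2))


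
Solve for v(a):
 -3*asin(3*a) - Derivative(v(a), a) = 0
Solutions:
 v(a) = C1 - 3*a*asin(3*a) - sqrt(1 - 9*a^2)


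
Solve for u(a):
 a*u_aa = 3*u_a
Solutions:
 u(a) = C1 + C2*a^4


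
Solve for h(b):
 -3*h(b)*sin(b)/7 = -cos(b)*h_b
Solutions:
 h(b) = C1/cos(b)^(3/7)


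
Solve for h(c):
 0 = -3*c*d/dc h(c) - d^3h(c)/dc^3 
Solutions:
 h(c) = C1 + Integral(C2*airyai(-3^(1/3)*c) + C3*airybi(-3^(1/3)*c), c)


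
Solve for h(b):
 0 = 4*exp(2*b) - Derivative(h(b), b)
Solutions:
 h(b) = C1 + 2*exp(2*b)


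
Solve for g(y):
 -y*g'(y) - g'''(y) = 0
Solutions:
 g(y) = C1 + Integral(C2*airyai(-y) + C3*airybi(-y), y)


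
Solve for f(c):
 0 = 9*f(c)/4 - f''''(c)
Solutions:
 f(c) = C1*exp(-sqrt(6)*c/2) + C2*exp(sqrt(6)*c/2) + C3*sin(sqrt(6)*c/2) + C4*cos(sqrt(6)*c/2)


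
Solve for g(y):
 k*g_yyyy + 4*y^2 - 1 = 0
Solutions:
 g(y) = C1 + C2*y + C3*y^2 + C4*y^3 - y^6/(90*k) + y^4/(24*k)


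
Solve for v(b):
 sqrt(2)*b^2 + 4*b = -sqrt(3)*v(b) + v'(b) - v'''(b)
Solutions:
 v(b) = C1*exp(2^(1/3)*sqrt(3)*b*(2/(sqrt(77) + 9)^(1/3) + 2^(1/3)*(sqrt(77) + 9)^(1/3))/12)*sin(2^(1/3)*b*(-2^(1/3)*(sqrt(77) + 9)^(1/3) + 2/(sqrt(77) + 9)^(1/3))/4) + C2*exp(2^(1/3)*sqrt(3)*b*(2/(sqrt(77) + 9)^(1/3) + 2^(1/3)*(sqrt(77) + 9)^(1/3))/12)*cos(2^(1/3)*b*(-2^(1/3)*(sqrt(77) + 9)^(1/3) + 2/(sqrt(77) + 9)^(1/3))/4) + C3*exp(-2^(1/3)*sqrt(3)*b*(2/(sqrt(77) + 9)^(1/3) + 2^(1/3)*(sqrt(77) + 9)^(1/3))/6) - sqrt(6)*b^2/3 - 4*sqrt(3)*b/3 - 2*sqrt(2)*b/3 - 4/3 - 2*sqrt(6)/9


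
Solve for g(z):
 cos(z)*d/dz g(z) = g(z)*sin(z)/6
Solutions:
 g(z) = C1/cos(z)^(1/6)


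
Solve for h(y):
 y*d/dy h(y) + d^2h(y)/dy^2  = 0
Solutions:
 h(y) = C1 + C2*erf(sqrt(2)*y/2)


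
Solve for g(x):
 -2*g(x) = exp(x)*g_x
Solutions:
 g(x) = C1*exp(2*exp(-x))


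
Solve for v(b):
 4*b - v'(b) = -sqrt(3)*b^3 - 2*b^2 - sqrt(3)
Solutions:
 v(b) = C1 + sqrt(3)*b^4/4 + 2*b^3/3 + 2*b^2 + sqrt(3)*b


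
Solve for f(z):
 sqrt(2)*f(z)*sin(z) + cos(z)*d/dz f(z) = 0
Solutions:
 f(z) = C1*cos(z)^(sqrt(2))


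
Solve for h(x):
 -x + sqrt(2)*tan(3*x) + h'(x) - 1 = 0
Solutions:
 h(x) = C1 + x^2/2 + x + sqrt(2)*log(cos(3*x))/3


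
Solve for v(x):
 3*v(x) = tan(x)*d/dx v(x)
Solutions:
 v(x) = C1*sin(x)^3


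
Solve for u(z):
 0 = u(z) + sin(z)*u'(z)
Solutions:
 u(z) = C1*sqrt(cos(z) + 1)/sqrt(cos(z) - 1)


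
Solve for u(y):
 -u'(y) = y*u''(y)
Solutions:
 u(y) = C1 + C2*log(y)


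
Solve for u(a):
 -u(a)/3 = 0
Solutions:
 u(a) = 0


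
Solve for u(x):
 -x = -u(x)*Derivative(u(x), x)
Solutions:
 u(x) = -sqrt(C1 + x^2)
 u(x) = sqrt(C1 + x^2)


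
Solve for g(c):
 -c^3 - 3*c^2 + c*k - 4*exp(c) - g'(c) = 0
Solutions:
 g(c) = C1 - c^4/4 - c^3 + c^2*k/2 - 4*exp(c)


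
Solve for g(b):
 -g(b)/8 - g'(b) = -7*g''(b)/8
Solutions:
 g(b) = C1*exp(b*(4 - sqrt(23))/7) + C2*exp(b*(4 + sqrt(23))/7)


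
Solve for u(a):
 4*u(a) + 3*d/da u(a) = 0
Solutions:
 u(a) = C1*exp(-4*a/3)


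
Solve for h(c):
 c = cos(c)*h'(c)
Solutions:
 h(c) = C1 + Integral(c/cos(c), c)


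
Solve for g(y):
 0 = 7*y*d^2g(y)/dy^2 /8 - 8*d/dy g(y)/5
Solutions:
 g(y) = C1 + C2*y^(99/35)


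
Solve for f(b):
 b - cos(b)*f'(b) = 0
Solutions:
 f(b) = C1 + Integral(b/cos(b), b)


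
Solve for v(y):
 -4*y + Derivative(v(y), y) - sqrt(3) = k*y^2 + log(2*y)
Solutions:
 v(y) = C1 + k*y^3/3 + 2*y^2 + y*log(y) - y + y*log(2) + sqrt(3)*y


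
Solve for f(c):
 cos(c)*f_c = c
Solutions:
 f(c) = C1 + Integral(c/cos(c), c)


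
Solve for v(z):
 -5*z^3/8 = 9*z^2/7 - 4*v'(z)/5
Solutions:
 v(z) = C1 + 25*z^4/128 + 15*z^3/28


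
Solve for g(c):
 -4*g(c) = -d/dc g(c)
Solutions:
 g(c) = C1*exp(4*c)


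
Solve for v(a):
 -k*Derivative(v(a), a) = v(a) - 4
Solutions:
 v(a) = C1*exp(-a/k) + 4


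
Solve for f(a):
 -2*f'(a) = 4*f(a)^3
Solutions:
 f(a) = -sqrt(2)*sqrt(-1/(C1 - 2*a))/2
 f(a) = sqrt(2)*sqrt(-1/(C1 - 2*a))/2


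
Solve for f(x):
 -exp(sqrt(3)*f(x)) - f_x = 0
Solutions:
 f(x) = sqrt(3)*(2*log(1/(C1 + x)) - log(3))/6


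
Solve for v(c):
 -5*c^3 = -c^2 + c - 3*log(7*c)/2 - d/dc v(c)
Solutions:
 v(c) = C1 + 5*c^4/4 - c^3/3 + c^2/2 - 3*c*log(c)/2 - 3*c*log(7)/2 + 3*c/2


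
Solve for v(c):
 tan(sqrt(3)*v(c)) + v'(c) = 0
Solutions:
 v(c) = sqrt(3)*(pi - asin(C1*exp(-sqrt(3)*c)))/3
 v(c) = sqrt(3)*asin(C1*exp(-sqrt(3)*c))/3


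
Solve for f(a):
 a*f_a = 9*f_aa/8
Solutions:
 f(a) = C1 + C2*erfi(2*a/3)


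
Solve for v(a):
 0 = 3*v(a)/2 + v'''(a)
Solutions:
 v(a) = C3*exp(-2^(2/3)*3^(1/3)*a/2) + (C1*sin(2^(2/3)*3^(5/6)*a/4) + C2*cos(2^(2/3)*3^(5/6)*a/4))*exp(2^(2/3)*3^(1/3)*a/4)


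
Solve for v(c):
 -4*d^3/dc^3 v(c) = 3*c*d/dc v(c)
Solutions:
 v(c) = C1 + Integral(C2*airyai(-6^(1/3)*c/2) + C3*airybi(-6^(1/3)*c/2), c)


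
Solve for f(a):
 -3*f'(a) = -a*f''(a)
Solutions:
 f(a) = C1 + C2*a^4


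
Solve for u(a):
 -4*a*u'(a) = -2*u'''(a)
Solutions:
 u(a) = C1 + Integral(C2*airyai(2^(1/3)*a) + C3*airybi(2^(1/3)*a), a)


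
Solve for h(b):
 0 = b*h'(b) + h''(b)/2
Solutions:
 h(b) = C1 + C2*erf(b)


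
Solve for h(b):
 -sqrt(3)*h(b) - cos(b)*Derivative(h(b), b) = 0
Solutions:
 h(b) = C1*(sin(b) - 1)^(sqrt(3)/2)/(sin(b) + 1)^(sqrt(3)/2)


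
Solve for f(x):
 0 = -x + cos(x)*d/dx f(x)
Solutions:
 f(x) = C1 + Integral(x/cos(x), x)


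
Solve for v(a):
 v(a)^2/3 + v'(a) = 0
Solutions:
 v(a) = 3/(C1 + a)


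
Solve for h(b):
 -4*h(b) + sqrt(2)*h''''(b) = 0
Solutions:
 h(b) = C1*exp(-2^(3/8)*b) + C2*exp(2^(3/8)*b) + C3*sin(2^(3/8)*b) + C4*cos(2^(3/8)*b)


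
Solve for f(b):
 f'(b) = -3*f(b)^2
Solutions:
 f(b) = 1/(C1 + 3*b)


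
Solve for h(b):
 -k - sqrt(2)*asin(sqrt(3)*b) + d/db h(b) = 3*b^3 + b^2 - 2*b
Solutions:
 h(b) = C1 + 3*b^4/4 + b^3/3 - b^2 + b*k + sqrt(2)*(b*asin(sqrt(3)*b) + sqrt(3)*sqrt(1 - 3*b^2)/3)


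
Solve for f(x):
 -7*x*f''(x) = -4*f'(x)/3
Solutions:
 f(x) = C1 + C2*x^(25/21)


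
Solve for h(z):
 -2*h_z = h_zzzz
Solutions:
 h(z) = C1 + C4*exp(-2^(1/3)*z) + (C2*sin(2^(1/3)*sqrt(3)*z/2) + C3*cos(2^(1/3)*sqrt(3)*z/2))*exp(2^(1/3)*z/2)


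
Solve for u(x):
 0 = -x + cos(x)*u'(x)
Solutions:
 u(x) = C1 + Integral(x/cos(x), x)


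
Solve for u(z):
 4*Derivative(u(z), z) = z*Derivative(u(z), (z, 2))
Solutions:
 u(z) = C1 + C2*z^5


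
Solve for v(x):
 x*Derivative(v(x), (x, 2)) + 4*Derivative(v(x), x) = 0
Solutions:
 v(x) = C1 + C2/x^3


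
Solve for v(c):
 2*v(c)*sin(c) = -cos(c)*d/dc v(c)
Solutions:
 v(c) = C1*cos(c)^2


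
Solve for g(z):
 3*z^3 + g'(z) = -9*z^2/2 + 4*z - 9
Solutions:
 g(z) = C1 - 3*z^4/4 - 3*z^3/2 + 2*z^2 - 9*z


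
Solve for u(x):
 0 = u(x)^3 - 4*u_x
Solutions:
 u(x) = -sqrt(2)*sqrt(-1/(C1 + x))
 u(x) = sqrt(2)*sqrt(-1/(C1 + x))


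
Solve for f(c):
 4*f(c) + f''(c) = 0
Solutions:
 f(c) = C1*sin(2*c) + C2*cos(2*c)


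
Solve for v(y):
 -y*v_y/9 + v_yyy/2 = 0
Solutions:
 v(y) = C1 + Integral(C2*airyai(6^(1/3)*y/3) + C3*airybi(6^(1/3)*y/3), y)


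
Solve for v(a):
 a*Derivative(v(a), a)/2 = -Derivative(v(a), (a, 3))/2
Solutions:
 v(a) = C1 + Integral(C2*airyai(-a) + C3*airybi(-a), a)


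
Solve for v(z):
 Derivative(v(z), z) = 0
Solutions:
 v(z) = C1


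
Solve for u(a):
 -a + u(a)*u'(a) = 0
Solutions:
 u(a) = -sqrt(C1 + a^2)
 u(a) = sqrt(C1 + a^2)


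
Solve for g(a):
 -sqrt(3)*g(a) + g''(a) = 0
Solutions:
 g(a) = C1*exp(-3^(1/4)*a) + C2*exp(3^(1/4)*a)


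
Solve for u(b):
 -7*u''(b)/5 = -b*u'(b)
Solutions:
 u(b) = C1 + C2*erfi(sqrt(70)*b/14)


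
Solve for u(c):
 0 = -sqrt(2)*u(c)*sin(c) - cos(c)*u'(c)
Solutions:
 u(c) = C1*cos(c)^(sqrt(2))


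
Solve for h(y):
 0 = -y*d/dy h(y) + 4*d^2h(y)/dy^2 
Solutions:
 h(y) = C1 + C2*erfi(sqrt(2)*y/4)


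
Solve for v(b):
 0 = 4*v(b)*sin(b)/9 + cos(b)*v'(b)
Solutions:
 v(b) = C1*cos(b)^(4/9)


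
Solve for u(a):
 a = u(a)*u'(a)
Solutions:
 u(a) = -sqrt(C1 + a^2)
 u(a) = sqrt(C1 + a^2)


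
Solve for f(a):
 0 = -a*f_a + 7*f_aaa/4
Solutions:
 f(a) = C1 + Integral(C2*airyai(14^(2/3)*a/7) + C3*airybi(14^(2/3)*a/7), a)


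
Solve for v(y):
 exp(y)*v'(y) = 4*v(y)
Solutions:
 v(y) = C1*exp(-4*exp(-y))


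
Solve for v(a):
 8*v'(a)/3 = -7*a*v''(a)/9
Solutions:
 v(a) = C1 + C2/a^(17/7)


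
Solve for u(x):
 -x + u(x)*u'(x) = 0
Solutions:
 u(x) = -sqrt(C1 + x^2)
 u(x) = sqrt(C1 + x^2)


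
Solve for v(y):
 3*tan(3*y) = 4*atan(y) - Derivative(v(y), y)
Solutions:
 v(y) = C1 + 4*y*atan(y) - 2*log(y^2 + 1) + log(cos(3*y))


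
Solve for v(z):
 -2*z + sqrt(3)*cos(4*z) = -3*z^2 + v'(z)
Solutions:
 v(z) = C1 + z^3 - z^2 + sqrt(3)*sin(4*z)/4


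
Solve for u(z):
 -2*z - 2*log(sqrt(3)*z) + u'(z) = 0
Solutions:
 u(z) = C1 + z^2 + 2*z*log(z) - 2*z + z*log(3)


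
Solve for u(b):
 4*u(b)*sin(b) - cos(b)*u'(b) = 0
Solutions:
 u(b) = C1/cos(b)^4


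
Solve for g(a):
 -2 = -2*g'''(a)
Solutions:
 g(a) = C1 + C2*a + C3*a^2 + a^3/6


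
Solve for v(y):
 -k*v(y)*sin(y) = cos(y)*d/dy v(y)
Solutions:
 v(y) = C1*exp(k*log(cos(y)))


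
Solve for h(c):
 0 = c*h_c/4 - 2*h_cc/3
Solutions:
 h(c) = C1 + C2*erfi(sqrt(3)*c/4)


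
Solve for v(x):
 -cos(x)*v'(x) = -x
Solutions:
 v(x) = C1 + Integral(x/cos(x), x)


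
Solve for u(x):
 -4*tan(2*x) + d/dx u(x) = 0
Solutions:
 u(x) = C1 - 2*log(cos(2*x))


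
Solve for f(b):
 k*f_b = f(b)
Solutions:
 f(b) = C1*exp(b/k)


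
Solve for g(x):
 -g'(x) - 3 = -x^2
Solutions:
 g(x) = C1 + x^3/3 - 3*x


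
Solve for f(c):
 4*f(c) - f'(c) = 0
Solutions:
 f(c) = C1*exp(4*c)


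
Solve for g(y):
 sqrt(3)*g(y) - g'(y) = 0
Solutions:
 g(y) = C1*exp(sqrt(3)*y)


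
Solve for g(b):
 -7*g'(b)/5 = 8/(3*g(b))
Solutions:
 g(b) = -sqrt(C1 - 1680*b)/21
 g(b) = sqrt(C1 - 1680*b)/21


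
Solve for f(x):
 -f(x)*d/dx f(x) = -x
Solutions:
 f(x) = -sqrt(C1 + x^2)
 f(x) = sqrt(C1 + x^2)


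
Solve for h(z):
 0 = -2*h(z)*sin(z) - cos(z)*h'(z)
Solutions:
 h(z) = C1*cos(z)^2


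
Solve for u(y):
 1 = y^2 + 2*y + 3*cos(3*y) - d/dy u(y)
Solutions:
 u(y) = C1 + y^3/3 + y^2 - y + sin(3*y)


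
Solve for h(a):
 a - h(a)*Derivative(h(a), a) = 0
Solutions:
 h(a) = -sqrt(C1 + a^2)
 h(a) = sqrt(C1 + a^2)


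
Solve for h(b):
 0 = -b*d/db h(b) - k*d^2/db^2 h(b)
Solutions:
 h(b) = C1 + C2*sqrt(k)*erf(sqrt(2)*b*sqrt(1/k)/2)


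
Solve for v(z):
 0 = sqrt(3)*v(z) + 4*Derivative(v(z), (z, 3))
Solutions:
 v(z) = C3*exp(-2^(1/3)*3^(1/6)*z/2) + (C1*sin(2^(1/3)*3^(2/3)*z/4) + C2*cos(2^(1/3)*3^(2/3)*z/4))*exp(2^(1/3)*3^(1/6)*z/4)


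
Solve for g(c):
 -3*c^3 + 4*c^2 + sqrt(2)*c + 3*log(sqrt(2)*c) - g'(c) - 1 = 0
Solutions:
 g(c) = C1 - 3*c^4/4 + 4*c^3/3 + sqrt(2)*c^2/2 + 3*c*log(c) - 4*c + 3*c*log(2)/2


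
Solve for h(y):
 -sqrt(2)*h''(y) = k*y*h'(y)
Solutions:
 h(y) = Piecewise((-2^(3/4)*sqrt(pi)*C1*erf(2^(1/4)*sqrt(k)*y/2)/(2*sqrt(k)) - C2, (k > 0) | (k < 0)), (-C1*y - C2, True))


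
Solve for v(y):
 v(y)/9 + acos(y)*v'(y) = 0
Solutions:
 v(y) = C1*exp(-Integral(1/acos(y), y)/9)


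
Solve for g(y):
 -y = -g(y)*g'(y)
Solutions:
 g(y) = -sqrt(C1 + y^2)
 g(y) = sqrt(C1 + y^2)


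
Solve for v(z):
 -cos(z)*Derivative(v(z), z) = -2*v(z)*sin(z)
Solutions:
 v(z) = C1/cos(z)^2


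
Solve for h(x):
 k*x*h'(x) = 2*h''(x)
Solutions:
 h(x) = Piecewise((-sqrt(pi)*C1*erf(x*sqrt(-k)/2)/sqrt(-k) - C2, (k > 0) | (k < 0)), (-C1*x - C2, True))


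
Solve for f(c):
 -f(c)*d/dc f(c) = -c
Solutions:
 f(c) = -sqrt(C1 + c^2)
 f(c) = sqrt(C1 + c^2)


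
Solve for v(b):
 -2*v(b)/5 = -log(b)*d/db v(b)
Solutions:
 v(b) = C1*exp(2*li(b)/5)


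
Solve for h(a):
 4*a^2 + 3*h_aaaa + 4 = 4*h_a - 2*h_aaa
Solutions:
 h(a) = C1 + C2*exp(-a*(2*2^(2/3)/(9*sqrt(705) + 239)^(1/3) + 4 + 2^(1/3)*(9*sqrt(705) + 239)^(1/3))/18)*sin(2^(1/3)*sqrt(3)*a*(-(9*sqrt(705) + 239)^(1/3) + 2*2^(1/3)/(9*sqrt(705) + 239)^(1/3))/18) + C3*exp(-a*(2*2^(2/3)/(9*sqrt(705) + 239)^(1/3) + 4 + 2^(1/3)*(9*sqrt(705) + 239)^(1/3))/18)*cos(2^(1/3)*sqrt(3)*a*(-(9*sqrt(705) + 239)^(1/3) + 2*2^(1/3)/(9*sqrt(705) + 239)^(1/3))/18) + C4*exp(a*(-2 + 2*2^(2/3)/(9*sqrt(705) + 239)^(1/3) + 2^(1/3)*(9*sqrt(705) + 239)^(1/3))/9) + a^3/3 + 2*a


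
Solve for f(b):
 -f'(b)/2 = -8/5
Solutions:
 f(b) = C1 + 16*b/5


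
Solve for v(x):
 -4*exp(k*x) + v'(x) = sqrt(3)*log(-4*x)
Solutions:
 v(x) = C1 + sqrt(3)*x*log(-x) + sqrt(3)*x*(-1 + 2*log(2)) + Piecewise((4*exp(k*x)/k, Ne(k, 0)), (4*x, True))


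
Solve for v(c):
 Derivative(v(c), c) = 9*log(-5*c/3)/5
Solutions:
 v(c) = C1 + 9*c*log(-c)/5 + 9*c*(-log(3) - 1 + log(5))/5


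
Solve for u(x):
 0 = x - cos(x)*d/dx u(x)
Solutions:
 u(x) = C1 + Integral(x/cos(x), x)


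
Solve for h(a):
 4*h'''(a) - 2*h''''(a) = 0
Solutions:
 h(a) = C1 + C2*a + C3*a^2 + C4*exp(2*a)


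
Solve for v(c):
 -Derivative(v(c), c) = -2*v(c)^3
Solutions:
 v(c) = -sqrt(2)*sqrt(-1/(C1 + 2*c))/2
 v(c) = sqrt(2)*sqrt(-1/(C1 + 2*c))/2


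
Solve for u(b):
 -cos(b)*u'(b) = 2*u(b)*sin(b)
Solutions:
 u(b) = C1*cos(b)^2


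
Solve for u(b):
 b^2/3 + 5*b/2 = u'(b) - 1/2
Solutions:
 u(b) = C1 + b^3/9 + 5*b^2/4 + b/2


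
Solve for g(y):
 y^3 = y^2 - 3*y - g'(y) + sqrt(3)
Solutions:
 g(y) = C1 - y^4/4 + y^3/3 - 3*y^2/2 + sqrt(3)*y


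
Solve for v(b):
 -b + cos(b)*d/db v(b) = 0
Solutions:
 v(b) = C1 + Integral(b/cos(b), b)


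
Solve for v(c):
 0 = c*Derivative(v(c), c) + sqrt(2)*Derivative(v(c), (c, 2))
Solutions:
 v(c) = C1 + C2*erf(2^(1/4)*c/2)


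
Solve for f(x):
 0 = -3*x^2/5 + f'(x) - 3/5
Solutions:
 f(x) = C1 + x^3/5 + 3*x/5


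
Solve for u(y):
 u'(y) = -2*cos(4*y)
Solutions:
 u(y) = C1 - sin(4*y)/2


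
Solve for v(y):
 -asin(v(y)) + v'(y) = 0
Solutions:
 Integral(1/asin(_y), (_y, v(y))) = C1 + y


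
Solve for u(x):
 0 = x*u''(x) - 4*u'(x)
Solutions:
 u(x) = C1 + C2*x^5


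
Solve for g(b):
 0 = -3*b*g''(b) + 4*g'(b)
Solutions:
 g(b) = C1 + C2*b^(7/3)


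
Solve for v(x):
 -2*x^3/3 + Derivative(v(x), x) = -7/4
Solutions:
 v(x) = C1 + x^4/6 - 7*x/4


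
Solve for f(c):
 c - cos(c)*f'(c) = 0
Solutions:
 f(c) = C1 + Integral(c/cos(c), c)


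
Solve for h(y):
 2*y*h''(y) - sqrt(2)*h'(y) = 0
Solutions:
 h(y) = C1 + C2*y^(sqrt(2)/2 + 1)


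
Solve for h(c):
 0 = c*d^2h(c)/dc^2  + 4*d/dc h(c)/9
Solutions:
 h(c) = C1 + C2*c^(5/9)


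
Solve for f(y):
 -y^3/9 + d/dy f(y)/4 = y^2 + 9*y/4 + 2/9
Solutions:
 f(y) = C1 + y^4/9 + 4*y^3/3 + 9*y^2/2 + 8*y/9


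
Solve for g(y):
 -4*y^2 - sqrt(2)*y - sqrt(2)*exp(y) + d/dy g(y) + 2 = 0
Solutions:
 g(y) = C1 + 4*y^3/3 + sqrt(2)*y^2/2 - 2*y + sqrt(2)*exp(y)


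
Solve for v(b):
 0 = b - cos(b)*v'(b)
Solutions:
 v(b) = C1 + Integral(b/cos(b), b)


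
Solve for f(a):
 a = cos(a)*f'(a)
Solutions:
 f(a) = C1 + Integral(a/cos(a), a)


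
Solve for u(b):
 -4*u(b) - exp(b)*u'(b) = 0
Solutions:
 u(b) = C1*exp(4*exp(-b))


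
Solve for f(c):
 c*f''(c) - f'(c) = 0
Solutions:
 f(c) = C1 + C2*c^2


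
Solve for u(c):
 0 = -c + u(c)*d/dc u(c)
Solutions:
 u(c) = -sqrt(C1 + c^2)
 u(c) = sqrt(C1 + c^2)


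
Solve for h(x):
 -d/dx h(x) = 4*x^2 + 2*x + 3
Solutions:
 h(x) = C1 - 4*x^3/3 - x^2 - 3*x


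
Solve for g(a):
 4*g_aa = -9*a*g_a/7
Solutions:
 g(a) = C1 + C2*erf(3*sqrt(14)*a/28)


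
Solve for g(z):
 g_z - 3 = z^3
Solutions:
 g(z) = C1 + z^4/4 + 3*z


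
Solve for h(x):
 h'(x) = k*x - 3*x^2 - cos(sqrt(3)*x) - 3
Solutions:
 h(x) = C1 + k*x^2/2 - x^3 - 3*x - sqrt(3)*sin(sqrt(3)*x)/3


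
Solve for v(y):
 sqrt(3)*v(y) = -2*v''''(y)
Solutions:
 v(y) = (C1*sin(2^(1/4)*3^(1/8)*y/2) + C2*cos(2^(1/4)*3^(1/8)*y/2))*exp(-2^(1/4)*3^(1/8)*y/2) + (C3*sin(2^(1/4)*3^(1/8)*y/2) + C4*cos(2^(1/4)*3^(1/8)*y/2))*exp(2^(1/4)*3^(1/8)*y/2)


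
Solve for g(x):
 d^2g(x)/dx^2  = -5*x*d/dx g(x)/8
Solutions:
 g(x) = C1 + C2*erf(sqrt(5)*x/4)


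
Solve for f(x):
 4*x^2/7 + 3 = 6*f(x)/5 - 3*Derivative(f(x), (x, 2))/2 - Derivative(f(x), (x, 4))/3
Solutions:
 f(x) = C1*exp(-sqrt(15)*x*sqrt(-15 + sqrt(385))/10) + C2*exp(sqrt(15)*x*sqrt(-15 + sqrt(385))/10) + C3*sin(sqrt(15)*x*sqrt(15 + sqrt(385))/10) + C4*cos(sqrt(15)*x*sqrt(15 + sqrt(385))/10) + 10*x^2/21 + 155/42


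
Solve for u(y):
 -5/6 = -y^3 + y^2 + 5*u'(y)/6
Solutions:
 u(y) = C1 + 3*y^4/10 - 2*y^3/5 - y


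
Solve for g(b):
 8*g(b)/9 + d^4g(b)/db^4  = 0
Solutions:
 g(b) = (C1*sin(2^(1/4)*sqrt(3)*b/3) + C2*cos(2^(1/4)*sqrt(3)*b/3))*exp(-2^(1/4)*sqrt(3)*b/3) + (C3*sin(2^(1/4)*sqrt(3)*b/3) + C4*cos(2^(1/4)*sqrt(3)*b/3))*exp(2^(1/4)*sqrt(3)*b/3)


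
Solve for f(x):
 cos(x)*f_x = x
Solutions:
 f(x) = C1 + Integral(x/cos(x), x)


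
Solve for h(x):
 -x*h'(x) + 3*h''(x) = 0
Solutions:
 h(x) = C1 + C2*erfi(sqrt(6)*x/6)


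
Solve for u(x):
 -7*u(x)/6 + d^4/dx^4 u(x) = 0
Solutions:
 u(x) = C1*exp(-6^(3/4)*7^(1/4)*x/6) + C2*exp(6^(3/4)*7^(1/4)*x/6) + C3*sin(6^(3/4)*7^(1/4)*x/6) + C4*cos(6^(3/4)*7^(1/4)*x/6)


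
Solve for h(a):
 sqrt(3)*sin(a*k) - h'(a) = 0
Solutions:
 h(a) = C1 - sqrt(3)*cos(a*k)/k


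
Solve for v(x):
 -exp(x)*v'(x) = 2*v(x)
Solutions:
 v(x) = C1*exp(2*exp(-x))


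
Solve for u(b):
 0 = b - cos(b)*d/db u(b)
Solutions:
 u(b) = C1 + Integral(b/cos(b), b)


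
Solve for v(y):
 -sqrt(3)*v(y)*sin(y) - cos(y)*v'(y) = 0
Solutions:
 v(y) = C1*cos(y)^(sqrt(3))


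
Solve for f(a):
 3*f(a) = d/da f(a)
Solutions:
 f(a) = C1*exp(3*a)


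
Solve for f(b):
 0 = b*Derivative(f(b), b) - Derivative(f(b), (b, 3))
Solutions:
 f(b) = C1 + Integral(C2*airyai(b) + C3*airybi(b), b)


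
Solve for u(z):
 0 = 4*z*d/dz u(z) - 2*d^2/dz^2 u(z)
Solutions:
 u(z) = C1 + C2*erfi(z)


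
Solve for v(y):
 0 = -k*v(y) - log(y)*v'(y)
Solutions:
 v(y) = C1*exp(-k*li(y))


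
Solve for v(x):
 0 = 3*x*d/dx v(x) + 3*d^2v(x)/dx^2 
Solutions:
 v(x) = C1 + C2*erf(sqrt(2)*x/2)


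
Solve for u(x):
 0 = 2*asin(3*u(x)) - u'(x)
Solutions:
 Integral(1/asin(3*_y), (_y, u(x))) = C1 + 2*x


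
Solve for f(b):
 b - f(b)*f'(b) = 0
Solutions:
 f(b) = -sqrt(C1 + b^2)
 f(b) = sqrt(C1 + b^2)


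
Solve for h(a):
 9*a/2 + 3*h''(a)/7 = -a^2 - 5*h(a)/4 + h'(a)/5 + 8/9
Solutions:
 h(a) = -4*a^2/5 - 482*a/125 + (C1*sin(2*sqrt(161)*a/15) + C2*cos(2*sqrt(161)*a/15))*exp(7*a/30) + 126536/196875


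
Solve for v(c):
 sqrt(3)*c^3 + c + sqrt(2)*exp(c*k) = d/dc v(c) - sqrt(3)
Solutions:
 v(c) = C1 + sqrt(3)*c^4/4 + c^2/2 + sqrt(3)*c + sqrt(2)*exp(c*k)/k


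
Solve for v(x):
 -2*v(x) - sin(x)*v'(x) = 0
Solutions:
 v(x) = C1*(cos(x) + 1)/(cos(x) - 1)


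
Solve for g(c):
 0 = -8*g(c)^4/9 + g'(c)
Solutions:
 g(c) = 3^(1/3)*(-1/(C1 + 8*c))^(1/3)
 g(c) = (-1/(C1 + 8*c))^(1/3)*(-3^(1/3) - 3^(5/6)*I)/2
 g(c) = (-1/(C1 + 8*c))^(1/3)*(-3^(1/3) + 3^(5/6)*I)/2


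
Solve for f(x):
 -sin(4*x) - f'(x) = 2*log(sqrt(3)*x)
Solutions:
 f(x) = C1 - 2*x*log(x) - x*log(3) + 2*x + cos(4*x)/4


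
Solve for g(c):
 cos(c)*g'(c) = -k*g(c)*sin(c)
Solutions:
 g(c) = C1*exp(k*log(cos(c)))


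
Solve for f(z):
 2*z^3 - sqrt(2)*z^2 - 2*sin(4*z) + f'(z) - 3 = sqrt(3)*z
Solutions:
 f(z) = C1 - z^4/2 + sqrt(2)*z^3/3 + sqrt(3)*z^2/2 + 3*z - cos(4*z)/2


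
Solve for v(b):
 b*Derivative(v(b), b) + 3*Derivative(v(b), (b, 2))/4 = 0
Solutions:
 v(b) = C1 + C2*erf(sqrt(6)*b/3)


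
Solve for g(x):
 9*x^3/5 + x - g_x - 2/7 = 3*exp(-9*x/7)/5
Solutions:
 g(x) = C1 + 9*x^4/20 + x^2/2 - 2*x/7 + 7*exp(-9*x/7)/15


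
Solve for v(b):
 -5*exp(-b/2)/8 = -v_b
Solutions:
 v(b) = C1 - 5*exp(-b/2)/4


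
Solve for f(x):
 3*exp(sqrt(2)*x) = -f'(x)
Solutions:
 f(x) = C1 - 3*sqrt(2)*exp(sqrt(2)*x)/2


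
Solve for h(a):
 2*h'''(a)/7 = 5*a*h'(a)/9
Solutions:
 h(a) = C1 + Integral(C2*airyai(420^(1/3)*a/6) + C3*airybi(420^(1/3)*a/6), a)


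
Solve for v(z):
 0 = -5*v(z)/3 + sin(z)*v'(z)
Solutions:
 v(z) = C1*(cos(z) - 1)^(5/6)/(cos(z) + 1)^(5/6)


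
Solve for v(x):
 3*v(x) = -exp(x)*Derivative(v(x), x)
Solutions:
 v(x) = C1*exp(3*exp(-x))


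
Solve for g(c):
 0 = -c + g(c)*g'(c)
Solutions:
 g(c) = -sqrt(C1 + c^2)
 g(c) = sqrt(C1 + c^2)


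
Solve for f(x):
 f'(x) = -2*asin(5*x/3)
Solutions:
 f(x) = C1 - 2*x*asin(5*x/3) - 2*sqrt(9 - 25*x^2)/5


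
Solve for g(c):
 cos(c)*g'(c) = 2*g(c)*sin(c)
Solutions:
 g(c) = C1/cos(c)^2


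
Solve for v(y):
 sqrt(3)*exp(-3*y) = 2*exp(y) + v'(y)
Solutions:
 v(y) = C1 - 2*exp(y) - sqrt(3)*exp(-3*y)/3


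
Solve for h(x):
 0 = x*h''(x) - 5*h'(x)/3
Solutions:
 h(x) = C1 + C2*x^(8/3)


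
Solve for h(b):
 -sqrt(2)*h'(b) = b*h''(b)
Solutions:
 h(b) = C1 + C2*b^(1 - sqrt(2))


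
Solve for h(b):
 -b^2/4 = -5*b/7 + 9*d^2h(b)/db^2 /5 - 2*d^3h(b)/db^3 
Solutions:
 h(b) = C1 + C2*b + C3*exp(9*b/10) - 5*b^4/432 + 25*b^3/1701 + 250*b^2/5103


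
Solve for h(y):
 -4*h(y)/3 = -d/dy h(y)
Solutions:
 h(y) = C1*exp(4*y/3)


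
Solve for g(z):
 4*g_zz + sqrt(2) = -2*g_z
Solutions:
 g(z) = C1 + C2*exp(-z/2) - sqrt(2)*z/2


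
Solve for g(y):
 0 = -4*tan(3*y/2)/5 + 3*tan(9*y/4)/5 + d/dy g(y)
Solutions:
 g(y) = C1 - 8*log(cos(3*y/2))/15 + 4*log(cos(9*y/4))/15


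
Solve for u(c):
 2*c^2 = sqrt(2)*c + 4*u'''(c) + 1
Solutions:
 u(c) = C1 + C2*c + C3*c^2 + c^5/120 - sqrt(2)*c^4/96 - c^3/24


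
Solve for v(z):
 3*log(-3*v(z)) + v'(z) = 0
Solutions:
 Integral(1/(log(-_y) + log(3)), (_y, v(z)))/3 = C1 - z


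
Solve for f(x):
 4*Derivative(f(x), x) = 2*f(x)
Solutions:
 f(x) = C1*exp(x/2)


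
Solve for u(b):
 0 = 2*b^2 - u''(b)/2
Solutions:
 u(b) = C1 + C2*b + b^4/3


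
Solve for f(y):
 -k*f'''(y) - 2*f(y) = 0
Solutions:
 f(y) = C1*exp(2^(1/3)*y*(-1/k)^(1/3)) + C2*exp(2^(1/3)*y*(-1/k)^(1/3)*(-1 + sqrt(3)*I)/2) + C3*exp(-2^(1/3)*y*(-1/k)^(1/3)*(1 + sqrt(3)*I)/2)


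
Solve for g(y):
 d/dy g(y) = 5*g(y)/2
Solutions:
 g(y) = C1*exp(5*y/2)


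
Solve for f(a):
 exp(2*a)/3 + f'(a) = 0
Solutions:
 f(a) = C1 - exp(2*a)/6


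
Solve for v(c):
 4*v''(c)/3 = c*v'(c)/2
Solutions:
 v(c) = C1 + C2*erfi(sqrt(3)*c/4)


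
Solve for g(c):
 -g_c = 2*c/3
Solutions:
 g(c) = C1 - c^2/3


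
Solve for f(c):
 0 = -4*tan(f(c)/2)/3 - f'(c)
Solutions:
 f(c) = -2*asin(C1*exp(-2*c/3)) + 2*pi
 f(c) = 2*asin(C1*exp(-2*c/3))


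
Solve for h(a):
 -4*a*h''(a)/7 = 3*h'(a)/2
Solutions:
 h(a) = C1 + C2/a^(13/8)


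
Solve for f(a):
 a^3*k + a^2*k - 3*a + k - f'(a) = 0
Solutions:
 f(a) = C1 + a^4*k/4 + a^3*k/3 - 3*a^2/2 + a*k


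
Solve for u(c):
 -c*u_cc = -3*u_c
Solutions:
 u(c) = C1 + C2*c^4


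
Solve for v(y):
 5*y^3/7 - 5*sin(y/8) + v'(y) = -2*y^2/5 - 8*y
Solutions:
 v(y) = C1 - 5*y^4/28 - 2*y^3/15 - 4*y^2 - 40*cos(y/8)


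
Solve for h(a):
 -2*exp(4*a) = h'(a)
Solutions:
 h(a) = C1 - exp(4*a)/2


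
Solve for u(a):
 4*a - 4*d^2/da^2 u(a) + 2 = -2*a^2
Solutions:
 u(a) = C1 + C2*a + a^4/24 + a^3/6 + a^2/4


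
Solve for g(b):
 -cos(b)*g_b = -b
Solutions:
 g(b) = C1 + Integral(b/cos(b), b)


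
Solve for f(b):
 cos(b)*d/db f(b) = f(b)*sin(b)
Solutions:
 f(b) = C1/cos(b)


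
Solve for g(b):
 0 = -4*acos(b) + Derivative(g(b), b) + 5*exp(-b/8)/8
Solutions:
 g(b) = C1 + 4*b*acos(b) - 4*sqrt(1 - b^2) + 5*exp(-b/8)


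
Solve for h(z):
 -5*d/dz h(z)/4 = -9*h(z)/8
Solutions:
 h(z) = C1*exp(9*z/10)


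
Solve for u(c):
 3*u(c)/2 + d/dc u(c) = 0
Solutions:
 u(c) = C1*exp(-3*c/2)


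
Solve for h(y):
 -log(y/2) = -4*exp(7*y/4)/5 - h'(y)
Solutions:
 h(y) = C1 + y*log(y) + y*(-1 - log(2)) - 16*exp(7*y/4)/35


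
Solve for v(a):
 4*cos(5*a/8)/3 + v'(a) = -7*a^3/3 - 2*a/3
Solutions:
 v(a) = C1 - 7*a^4/12 - a^2/3 - 32*sin(5*a/8)/15


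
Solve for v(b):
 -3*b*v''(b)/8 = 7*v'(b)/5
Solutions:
 v(b) = C1 + C2/b^(41/15)


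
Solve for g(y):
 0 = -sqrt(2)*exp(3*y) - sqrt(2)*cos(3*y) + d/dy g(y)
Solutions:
 g(y) = C1 + sqrt(2)*exp(3*y)/3 + sqrt(2)*sin(3*y)/3


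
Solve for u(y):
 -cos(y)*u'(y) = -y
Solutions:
 u(y) = C1 + Integral(y/cos(y), y)


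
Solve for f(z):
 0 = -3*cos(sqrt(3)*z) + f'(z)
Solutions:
 f(z) = C1 + sqrt(3)*sin(sqrt(3)*z)


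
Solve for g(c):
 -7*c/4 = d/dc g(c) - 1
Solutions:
 g(c) = C1 - 7*c^2/8 + c


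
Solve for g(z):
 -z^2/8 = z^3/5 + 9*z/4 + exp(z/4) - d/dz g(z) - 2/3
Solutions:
 g(z) = C1 + z^4/20 + z^3/24 + 9*z^2/8 - 2*z/3 + 4*exp(z/4)


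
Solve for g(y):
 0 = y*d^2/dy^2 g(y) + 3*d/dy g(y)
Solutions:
 g(y) = C1 + C2/y^2


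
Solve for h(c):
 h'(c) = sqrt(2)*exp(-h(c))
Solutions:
 h(c) = log(C1 + sqrt(2)*c)


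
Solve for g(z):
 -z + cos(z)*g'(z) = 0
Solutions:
 g(z) = C1 + Integral(z/cos(z), z)


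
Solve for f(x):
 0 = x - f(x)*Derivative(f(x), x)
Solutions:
 f(x) = -sqrt(C1 + x^2)
 f(x) = sqrt(C1 + x^2)


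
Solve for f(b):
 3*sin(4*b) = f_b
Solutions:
 f(b) = C1 - 3*cos(4*b)/4


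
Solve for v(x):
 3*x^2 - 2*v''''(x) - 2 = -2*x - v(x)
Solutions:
 v(x) = C1*exp(-2^(3/4)*x/2) + C2*exp(2^(3/4)*x/2) + C3*sin(2^(3/4)*x/2) + C4*cos(2^(3/4)*x/2) - 3*x^2 - 2*x + 2


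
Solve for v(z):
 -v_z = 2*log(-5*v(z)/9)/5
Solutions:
 5*Integral(1/(log(-_y) - 2*log(3) + log(5)), (_y, v(z)))/2 = C1 - z


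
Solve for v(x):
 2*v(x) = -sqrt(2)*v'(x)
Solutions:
 v(x) = C1*exp(-sqrt(2)*x)


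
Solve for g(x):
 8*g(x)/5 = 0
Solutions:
 g(x) = 0


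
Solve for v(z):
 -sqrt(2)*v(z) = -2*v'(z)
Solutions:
 v(z) = C1*exp(sqrt(2)*z/2)


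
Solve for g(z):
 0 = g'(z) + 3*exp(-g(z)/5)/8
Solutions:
 g(z) = 5*log(C1 - 3*z/40)


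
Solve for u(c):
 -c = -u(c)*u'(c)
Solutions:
 u(c) = -sqrt(C1 + c^2)
 u(c) = sqrt(C1 + c^2)


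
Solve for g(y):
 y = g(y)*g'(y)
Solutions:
 g(y) = -sqrt(C1 + y^2)
 g(y) = sqrt(C1 + y^2)


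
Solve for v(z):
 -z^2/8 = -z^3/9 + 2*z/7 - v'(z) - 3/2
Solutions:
 v(z) = C1 - z^4/36 + z^3/24 + z^2/7 - 3*z/2


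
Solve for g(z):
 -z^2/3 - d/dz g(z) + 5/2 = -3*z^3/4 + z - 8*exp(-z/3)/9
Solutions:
 g(z) = C1 + 3*z^4/16 - z^3/9 - z^2/2 + 5*z/2 - 8*exp(-z/3)/3


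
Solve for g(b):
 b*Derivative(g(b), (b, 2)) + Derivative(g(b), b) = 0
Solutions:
 g(b) = C1 + C2*log(b)


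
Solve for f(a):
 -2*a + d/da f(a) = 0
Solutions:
 f(a) = C1 + a^2


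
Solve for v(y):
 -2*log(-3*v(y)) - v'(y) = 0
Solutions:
 Integral(1/(log(-_y) + log(3)), (_y, v(y)))/2 = C1 - y


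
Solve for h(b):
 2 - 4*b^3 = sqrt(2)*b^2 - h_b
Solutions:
 h(b) = C1 + b^4 + sqrt(2)*b^3/3 - 2*b


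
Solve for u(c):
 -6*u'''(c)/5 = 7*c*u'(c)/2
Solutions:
 u(c) = C1 + Integral(C2*airyai(-630^(1/3)*c/6) + C3*airybi(-630^(1/3)*c/6), c)


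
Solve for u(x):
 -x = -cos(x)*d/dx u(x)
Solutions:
 u(x) = C1 + Integral(x/cos(x), x)


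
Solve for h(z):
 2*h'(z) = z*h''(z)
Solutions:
 h(z) = C1 + C2*z^3


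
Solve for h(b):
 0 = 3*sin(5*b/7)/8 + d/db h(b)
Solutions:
 h(b) = C1 + 21*cos(5*b/7)/40


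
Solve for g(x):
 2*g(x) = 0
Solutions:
 g(x) = 0


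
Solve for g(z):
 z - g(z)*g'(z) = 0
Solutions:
 g(z) = -sqrt(C1 + z^2)
 g(z) = sqrt(C1 + z^2)


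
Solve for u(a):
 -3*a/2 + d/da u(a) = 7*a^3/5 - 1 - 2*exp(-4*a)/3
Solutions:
 u(a) = C1 + 7*a^4/20 + 3*a^2/4 - a + exp(-4*a)/6


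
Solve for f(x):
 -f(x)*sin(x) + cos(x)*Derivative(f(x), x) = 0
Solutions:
 f(x) = C1/cos(x)


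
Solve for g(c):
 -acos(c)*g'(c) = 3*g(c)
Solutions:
 g(c) = C1*exp(-3*Integral(1/acos(c), c))


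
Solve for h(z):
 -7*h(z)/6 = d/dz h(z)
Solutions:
 h(z) = C1*exp(-7*z/6)


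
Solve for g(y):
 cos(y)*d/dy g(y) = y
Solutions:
 g(y) = C1 + Integral(y/cos(y), y)


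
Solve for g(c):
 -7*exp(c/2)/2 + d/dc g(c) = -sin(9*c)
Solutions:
 g(c) = C1 + 7*exp(c/2) + cos(9*c)/9


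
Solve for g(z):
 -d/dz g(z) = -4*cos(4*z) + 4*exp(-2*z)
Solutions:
 g(z) = C1 + sin(4*z) + 2*exp(-2*z)


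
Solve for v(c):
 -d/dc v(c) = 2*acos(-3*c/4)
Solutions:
 v(c) = C1 - 2*c*acos(-3*c/4) - 2*sqrt(16 - 9*c^2)/3


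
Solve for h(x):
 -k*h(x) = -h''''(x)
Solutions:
 h(x) = C1*exp(-k^(1/4)*x) + C2*exp(k^(1/4)*x) + C3*exp(-I*k^(1/4)*x) + C4*exp(I*k^(1/4)*x)


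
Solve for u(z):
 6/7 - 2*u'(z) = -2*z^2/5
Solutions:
 u(z) = C1 + z^3/15 + 3*z/7


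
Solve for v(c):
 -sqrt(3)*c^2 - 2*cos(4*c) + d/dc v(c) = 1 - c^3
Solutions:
 v(c) = C1 - c^4/4 + sqrt(3)*c^3/3 + c + sin(4*c)/2


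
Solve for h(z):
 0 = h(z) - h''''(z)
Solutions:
 h(z) = C1*exp(-z) + C2*exp(z) + C3*sin(z) + C4*cos(z)


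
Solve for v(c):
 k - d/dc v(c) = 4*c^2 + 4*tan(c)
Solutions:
 v(c) = C1 - 4*c^3/3 + c*k + 4*log(cos(c))


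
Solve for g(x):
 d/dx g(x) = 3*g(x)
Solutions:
 g(x) = C1*exp(3*x)


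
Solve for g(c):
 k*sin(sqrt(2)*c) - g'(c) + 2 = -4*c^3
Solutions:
 g(c) = C1 + c^4 + 2*c - sqrt(2)*k*cos(sqrt(2)*c)/2


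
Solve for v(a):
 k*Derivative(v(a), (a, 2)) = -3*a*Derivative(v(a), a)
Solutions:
 v(a) = C1 + C2*sqrt(k)*erf(sqrt(6)*a*sqrt(1/k)/2)


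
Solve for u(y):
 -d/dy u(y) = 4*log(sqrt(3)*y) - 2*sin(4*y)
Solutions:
 u(y) = C1 - 4*y*log(y) - 2*y*log(3) + 4*y - cos(4*y)/2
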